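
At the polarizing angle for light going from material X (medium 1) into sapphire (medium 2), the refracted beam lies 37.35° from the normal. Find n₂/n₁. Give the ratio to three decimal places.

n₂/n₁ ≈ 1.310

θ_B + θ_t = 90°, so θ_B = 90° − 37.35° = 52.65°.
Then n₂/n₁ = tan θ_B = tan 52.65° = 1.310.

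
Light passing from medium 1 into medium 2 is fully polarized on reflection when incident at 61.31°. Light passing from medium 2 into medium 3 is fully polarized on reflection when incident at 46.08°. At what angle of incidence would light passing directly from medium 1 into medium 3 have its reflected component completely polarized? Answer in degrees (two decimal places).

tan θ_B(1→2) = n₂/n₁ = tan 61.31° = 1.8273.
tan θ_B(2→3) = n₃/n₂ = tan 46.08° = 1.0384.
So n₃/n₁ = (n₂/n₁)(n₃/n₂) = 1.8273 × 1.0384 = 1.8975.
θ_B(1→3) = arctan(1.8975) = 62.21°.

θ_B ≈ 62.21°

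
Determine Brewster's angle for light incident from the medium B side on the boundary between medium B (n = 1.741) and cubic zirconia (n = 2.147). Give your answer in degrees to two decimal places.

θ_B ≈ 50.96°

Brewster's condition: tan θ_B = n₂/n₁ = 2.147/1.741 = 1.2332.
θ_B = arctan(1.2332) = 50.96°.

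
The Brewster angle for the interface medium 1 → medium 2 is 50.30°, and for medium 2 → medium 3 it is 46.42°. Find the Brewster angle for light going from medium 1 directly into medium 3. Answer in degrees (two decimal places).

θ_B ≈ 51.69°

n₂/n₁ = tan 50.30° = 1.2045 and n₃/n₂ = tan 46.42° = 1.0508.
So n₃/n₁ = (n₂/n₁)(n₃/n₂) = 1.2045 × 1.0508 = 1.2657.
θ_B(1→3) = arctan(1.2657) = 51.69°.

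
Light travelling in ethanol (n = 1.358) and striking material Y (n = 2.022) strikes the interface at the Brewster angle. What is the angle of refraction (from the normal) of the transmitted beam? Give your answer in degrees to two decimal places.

θ_t ≈ 33.89°

θ_B = arctan(n₂/n₁) = arctan(2.022/1.358) = 56.11°.
The refracted ray is perpendicular to the reflected ray, so θ_t = 90° − θ_B = 33.89°.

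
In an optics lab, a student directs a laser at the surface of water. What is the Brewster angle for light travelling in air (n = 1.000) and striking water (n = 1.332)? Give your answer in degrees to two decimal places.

Brewster's condition: tan θ_B = n₂/n₁ = 1.332/1.000 = 1.3320. Taking the arctangent, θ_B = 53.10°.

θ_B ≈ 53.10°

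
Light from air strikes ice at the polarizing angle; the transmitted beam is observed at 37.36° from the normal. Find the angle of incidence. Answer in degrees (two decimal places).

At Brewster's angle the reflected and refracted rays are perpendicular, so θ_B + θ_t = 90°.
So θ_B = 90° − θ_t = 90° − 37.36° = 52.64°.

θ_B ≈ 52.64°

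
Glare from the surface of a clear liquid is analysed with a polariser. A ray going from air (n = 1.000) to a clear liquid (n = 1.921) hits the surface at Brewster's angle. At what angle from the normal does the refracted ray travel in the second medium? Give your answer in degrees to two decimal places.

θ_B = arctan(n₂/n₁) = arctan(1.921/1.000) = 62.50°.
At Brewster's angle the reflected and refracted rays are perpendicular, so θ_t = 90° − θ_B = 90° − 62.50° = 27.50°.

θ_t ≈ 27.50°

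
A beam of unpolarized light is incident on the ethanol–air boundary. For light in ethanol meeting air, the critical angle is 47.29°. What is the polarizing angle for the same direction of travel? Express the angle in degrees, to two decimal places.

sin θ_c = n₂/n₁, so n₂/n₁ = sin 47.29° = 0.7348.
Brewster: tan θ_B = n₂/n₁ = 0.7348.
θ_B = arctan(0.7348) = 36.31°.

θ_B ≈ 36.31°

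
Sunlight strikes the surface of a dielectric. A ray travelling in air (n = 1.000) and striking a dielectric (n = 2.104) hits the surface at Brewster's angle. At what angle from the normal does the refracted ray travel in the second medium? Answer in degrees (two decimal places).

θ_B = arctan(n₂/n₁) = arctan(2.104/1.000) = 64.58°.
Since θ_B + θ_t = 90° at Brewster incidence, θ_t = 90° − 64.58° = 25.42°.

θ_t ≈ 25.42°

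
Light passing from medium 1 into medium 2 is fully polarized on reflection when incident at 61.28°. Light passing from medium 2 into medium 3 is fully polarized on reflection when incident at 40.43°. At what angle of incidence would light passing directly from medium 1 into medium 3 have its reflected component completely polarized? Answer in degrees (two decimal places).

θ_B ≈ 57.25°

Each Brewster angle gives a ratio: n₂/n₁ = tan 61.28° = 1.8250, n₃/n₂ = tan 40.43° = 0.8520.
So n₃/n₁ = (n₂/n₁)(n₃/n₂) = 1.8250 × 0.8520 = 1.5549.
θ_B(1→3) = arctan(1.5549) = 57.25°.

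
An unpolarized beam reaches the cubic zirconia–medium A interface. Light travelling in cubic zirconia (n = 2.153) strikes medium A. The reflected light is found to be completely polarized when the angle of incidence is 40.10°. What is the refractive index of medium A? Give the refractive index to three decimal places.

n ≈ 1.813

Brewster's law: tan θ_B = n₂/n₁ (light incident in cubic zirconia, refracted into medium A).
n₂ = n₁ tan θ_B = 2.153 × tan 40.10° = 1.813.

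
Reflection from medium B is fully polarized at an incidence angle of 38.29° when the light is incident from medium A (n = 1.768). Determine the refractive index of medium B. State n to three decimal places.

n ≈ 1.396

Brewster's law: tan θ_B = n₂/n₁ (light incident in medium A, refracted into medium B).
n₂ = n₁ tan θ_B = 1.768 × tan 38.29° = 1.396.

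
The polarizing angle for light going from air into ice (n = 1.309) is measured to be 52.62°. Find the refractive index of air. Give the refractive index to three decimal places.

Full polarization of the reflected beam means tan θ_B = n₂/n₁, where n₁ is the incident medium (air).
n₁ = n₂ / tan θ_B = 1.309 / tan 52.62° = 1.000.

n ≈ 1.000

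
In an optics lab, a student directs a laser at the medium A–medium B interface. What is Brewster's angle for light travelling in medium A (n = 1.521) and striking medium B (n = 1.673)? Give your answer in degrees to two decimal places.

tan θ_B = n₂/n₁ = 1.673/1.521 = 1.0999.
So θ_B = arctan 1.0999 = 47.72°.

θ_B ≈ 47.72°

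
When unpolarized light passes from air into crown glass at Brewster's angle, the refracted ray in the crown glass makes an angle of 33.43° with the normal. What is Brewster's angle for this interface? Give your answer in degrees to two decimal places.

Brewster's condition makes the reflected and refracted beams perpendicular: θ_B + θ_t = 90°.
So θ_B = 90° − θ_t = 90° − 33.43° = 56.57°.

θ_B ≈ 56.57°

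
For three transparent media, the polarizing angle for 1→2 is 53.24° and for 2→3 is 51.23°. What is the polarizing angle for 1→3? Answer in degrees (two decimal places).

θ_B ≈ 59.04°

Each Brewster angle gives a ratio: n₂/n₁ = tan 53.24° = 1.3387, n₃/n₂ = tan 51.23° = 1.2451.
So n₃/n₁ = (n₂/n₁)(n₃/n₂) = 1.3387 × 1.2451 = 1.6668.
θ_B(1→3) = arctan(1.6668) = 59.04°.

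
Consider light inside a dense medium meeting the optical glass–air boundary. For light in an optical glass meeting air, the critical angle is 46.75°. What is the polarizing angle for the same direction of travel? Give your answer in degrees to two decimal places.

θ_B ≈ 36.07°

At the critical angle sin θ_c = n₂/n₁, giving n₂/n₁ = sin 46.75° = 0.7284.
Then tan θ_B = n₂/n₁ = 0.7284, so θ_B = arctan 0.7284 = 36.07°.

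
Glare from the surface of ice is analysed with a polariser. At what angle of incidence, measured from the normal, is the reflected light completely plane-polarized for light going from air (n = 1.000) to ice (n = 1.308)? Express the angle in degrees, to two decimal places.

θ_B ≈ 52.60°

Here n₂/n₁ = 1.308/1.000 = 1.3080, and Brewster's law gives tan θ_B = n₂/n₁.
θ_B = arctan(1.3080) = 52.60°.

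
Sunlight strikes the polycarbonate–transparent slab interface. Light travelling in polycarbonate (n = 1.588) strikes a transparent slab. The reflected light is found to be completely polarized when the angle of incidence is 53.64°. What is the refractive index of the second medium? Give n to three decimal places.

At Brewster's angle, tan θ_B = n₂/n₁ with n₁ on the incident side (polycarbonate) and n₂ on the transmitted side (a transparent slab).
n₂ = n₁ tan θ_B = 1.588 × tan 53.64° = 2.157.

n ≈ 2.157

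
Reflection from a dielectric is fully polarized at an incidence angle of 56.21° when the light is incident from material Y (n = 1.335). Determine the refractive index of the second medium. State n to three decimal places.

Full polarization of the reflected beam means tan θ_B = n₂/n₁, where n₁ is the incident medium (material Y).
n₂ = n₁ tan θ_B = 1.335 × tan 56.21° = 1.995.

n ≈ 1.995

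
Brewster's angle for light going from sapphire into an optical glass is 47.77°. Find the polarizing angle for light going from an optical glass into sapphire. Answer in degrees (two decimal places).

θ_B' ≈ 42.23°

The two Brewster angles are complementary: θ_B' = 90° − θ_B = 90° − 47.77° = 42.23°.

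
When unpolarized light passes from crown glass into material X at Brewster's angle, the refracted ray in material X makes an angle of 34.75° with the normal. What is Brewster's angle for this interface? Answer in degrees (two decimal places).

Since the reflected and refracted rays are at right angles at the polarizing angle, θ_B + θ_t = 90°.
So θ_B = 90° − θ_t = 90° − 34.75° = 55.25°.

θ_B ≈ 55.25°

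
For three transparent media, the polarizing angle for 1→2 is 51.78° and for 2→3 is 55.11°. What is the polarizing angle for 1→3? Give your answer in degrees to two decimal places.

θ_B ≈ 61.23°

tan θ_B(1→2) = n₂/n₁ = tan 51.78° = 1.2699.
tan θ_B(2→3) = n₃/n₂ = tan 55.11° = 1.4340.
So n₃/n₁ = (n₂/n₁)(n₃/n₂) = 1.2699 × 1.4340 = 1.8210.
θ_B(1→3) = arctan(1.8210) = 61.23°.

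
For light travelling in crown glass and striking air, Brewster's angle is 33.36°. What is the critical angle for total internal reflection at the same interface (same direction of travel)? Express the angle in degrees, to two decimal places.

tan θ_B = n₂/n₁ = tan 33.36° = 0.6584.
Total internal reflection: sin θ_c = n₂/n₁ = 0.6584.
θ_c = arcsin(0.6584) = 41.18°.

θ_c ≈ 41.18°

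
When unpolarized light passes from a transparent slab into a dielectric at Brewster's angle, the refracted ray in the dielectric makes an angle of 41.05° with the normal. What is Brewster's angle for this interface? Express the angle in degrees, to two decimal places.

Brewster's condition makes the reflected and refracted beams perpendicular: θ_B + θ_t = 90°.
So θ_B = 90° − θ_t = 90° − 41.05° = 48.95°.

θ_B ≈ 48.95°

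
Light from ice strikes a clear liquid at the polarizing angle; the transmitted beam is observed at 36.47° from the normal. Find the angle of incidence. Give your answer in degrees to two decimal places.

At Brewster's angle the reflected and refracted rays are perpendicular, so θ_B + θ_t = 90°.
So θ_B = 90° − θ_t = 90° − 36.47° = 53.53°.

θ_B ≈ 53.53°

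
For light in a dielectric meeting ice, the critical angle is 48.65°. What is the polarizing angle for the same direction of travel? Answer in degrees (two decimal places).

At the critical angle sin θ_c = n₂/n₁, giving n₂/n₁ = sin 48.65° = 0.7507.
Then tan θ_B = n₂/n₁ = 0.7507, so θ_B = arctan 0.7507 = 36.90°.

θ_B ≈ 36.90°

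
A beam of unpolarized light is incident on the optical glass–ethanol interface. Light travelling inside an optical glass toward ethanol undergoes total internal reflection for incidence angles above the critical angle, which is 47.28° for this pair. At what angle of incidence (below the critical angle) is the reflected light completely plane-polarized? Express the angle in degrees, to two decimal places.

θ_B ≈ 36.30°

n₂/n₁ = sin θ_c = sin 47.28° = 0.7347.
tan θ_B equals the same ratio, so θ_B = arctan(0.7347) = 36.30°.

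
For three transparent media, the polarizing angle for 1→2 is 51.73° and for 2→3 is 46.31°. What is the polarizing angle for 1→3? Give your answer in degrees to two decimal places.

θ_B ≈ 53.00°

tan θ_B(1→2) = n₂/n₁ = tan 51.73° = 1.2676.
tan θ_B(2→3) = n₃/n₂ = tan 46.31° = 1.0468.
Multiplying, n₃/n₁ = 1.2676 × 1.0468 = 1.3269, and θ_B(1→3) = arctan 1.3269 = 53.00°.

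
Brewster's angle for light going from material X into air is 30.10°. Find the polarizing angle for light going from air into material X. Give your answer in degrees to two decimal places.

tan θ_B' = n₁/n₂ = 1/tan θ_B, so θ_B' = 90° − θ_B.
θ_B' = 90° − 30.10° = 59.90°.

θ_B' ≈ 59.90°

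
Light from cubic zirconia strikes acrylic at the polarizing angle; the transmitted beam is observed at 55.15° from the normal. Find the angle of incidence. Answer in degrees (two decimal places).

θ_B ≈ 34.85°

At Brewster's angle the reflected and refracted rays are perpendicular, so θ_B + θ_t = 90°.
θ_B = 90° − 55.15° = 34.85°.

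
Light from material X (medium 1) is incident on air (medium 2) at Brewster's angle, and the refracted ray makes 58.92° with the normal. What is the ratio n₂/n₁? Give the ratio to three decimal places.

n₂/n₁ ≈ 0.603

θ_B + θ_t = 90°, so θ_B = 90° − 58.92° = 31.08°.
tan θ_B = n₂/n₁, so n₂/n₁ = tan 31.08° = 0.603.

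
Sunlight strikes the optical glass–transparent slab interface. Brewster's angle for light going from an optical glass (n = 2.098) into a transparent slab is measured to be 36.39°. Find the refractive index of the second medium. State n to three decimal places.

At Brewster's angle, tan θ_B = n₂/n₁ with n₁ on the incident side (an optical glass) and n₂ on the transmitted side (a transparent slab).
n₂ = n₁ tan θ_B = 2.098 × tan 36.39° = 1.546.

n ≈ 1.546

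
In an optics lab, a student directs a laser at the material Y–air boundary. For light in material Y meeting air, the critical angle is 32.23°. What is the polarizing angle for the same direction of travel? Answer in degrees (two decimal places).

θ_B ≈ 28.07°

sin θ_c = n₂/n₁, so n₂/n₁ = sin 32.23° = 0.5333.
Brewster: tan θ_B = n₂/n₁ = 0.5333.
θ_B = arctan(0.5333) = 28.07°.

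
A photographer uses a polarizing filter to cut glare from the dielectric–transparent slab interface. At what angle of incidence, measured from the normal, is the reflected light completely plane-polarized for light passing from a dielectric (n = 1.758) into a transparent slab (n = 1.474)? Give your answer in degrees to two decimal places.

At Brewster's angle the reflected and refracted rays are perpendicular, which with Snell's law gives tan θ_B = n₂/n₁.
tan θ_B = n₂/n₁ = 1.474/1.758 = 0.8385.
θ_B = arctan(0.8385) = 39.98°.

θ_B ≈ 39.98°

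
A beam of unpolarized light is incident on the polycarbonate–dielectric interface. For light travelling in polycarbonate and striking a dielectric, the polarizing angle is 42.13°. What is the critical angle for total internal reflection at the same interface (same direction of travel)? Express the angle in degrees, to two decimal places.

θ_c ≈ 64.76°

tan θ_B = n₂/n₁ = tan 42.13° = 0.9045.
Total internal reflection: sin θ_c = n₂/n₁ = 0.9045.
θ_c = arcsin(0.9045) = 64.76°.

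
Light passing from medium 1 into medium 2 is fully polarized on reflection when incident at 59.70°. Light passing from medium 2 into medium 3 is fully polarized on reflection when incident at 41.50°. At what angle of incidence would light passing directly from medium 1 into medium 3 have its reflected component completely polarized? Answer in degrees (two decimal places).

θ_B ≈ 56.56°

tan θ_B(1→2) = n₂/n₁ = tan 59.70° = 1.7113.
tan θ_B(2→3) = n₃/n₂ = tan 41.50° = 0.8847.
So n₃/n₁ = (n₂/n₁)(n₃/n₂) = 1.7113 × 0.8847 = 1.5140.
θ_B(1→3) = arctan(1.5140) = 56.56°.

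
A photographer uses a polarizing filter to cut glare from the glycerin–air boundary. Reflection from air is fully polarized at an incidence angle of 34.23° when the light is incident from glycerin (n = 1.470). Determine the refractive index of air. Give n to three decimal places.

n ≈ 1.000

Full polarization of the reflected beam means tan θ_B = n₂/n₁, where n₁ is the incident medium (glycerin).
n₂ = n₁ tan θ_B = 1.470 × tan 34.23° = 1.000.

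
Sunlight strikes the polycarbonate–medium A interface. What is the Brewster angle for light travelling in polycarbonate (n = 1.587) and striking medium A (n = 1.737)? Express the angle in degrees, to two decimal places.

Here n₂/n₁ = 1.737/1.587 = 1.0945, and Brewster's law gives tan θ_B = n₂/n₁.
θ_B = arctan(1.0945) = 47.58°.

θ_B ≈ 47.58°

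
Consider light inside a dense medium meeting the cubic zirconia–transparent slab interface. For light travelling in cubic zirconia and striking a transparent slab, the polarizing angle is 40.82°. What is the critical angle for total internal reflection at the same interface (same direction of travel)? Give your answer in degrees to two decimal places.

n₂/n₁ = tan 40.82° = 0.8638; the critical angle satisfies sin θ_c = n₂/n₁.
θ_c = arcsin(0.8638) = 59.74°.

θ_c ≈ 59.74°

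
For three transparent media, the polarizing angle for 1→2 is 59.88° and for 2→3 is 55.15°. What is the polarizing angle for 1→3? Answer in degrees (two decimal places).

tan θ_B(1→2) = n₂/n₁ = tan 59.88° = 1.7237.
tan θ_B(2→3) = n₃/n₂ = tan 55.15° = 1.4361.
n₃/n₁ = 2.4755. Then tan θ_B(1→3) = n₃/n₁, so θ_B(1→3) = arctan(2.4755) = 68.00°.

θ_B ≈ 68.00°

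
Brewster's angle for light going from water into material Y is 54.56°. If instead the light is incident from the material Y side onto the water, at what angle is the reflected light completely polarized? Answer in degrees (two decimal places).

The two Brewster angles are complementary: θ_B' = 90° − θ_B = 90° − 54.56° = 35.44°.

θ_B' ≈ 35.44°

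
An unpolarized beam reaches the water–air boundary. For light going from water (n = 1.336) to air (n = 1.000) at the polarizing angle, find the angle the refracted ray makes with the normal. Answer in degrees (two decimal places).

θ_t ≈ 53.19°

First find Brewster's angle: tan θ_B = 1.000/1.336 = 0.7485, giving θ_B = 36.81°.
The refracted ray is perpendicular to the reflected ray, so θ_t = 90° − θ_B = 53.19°.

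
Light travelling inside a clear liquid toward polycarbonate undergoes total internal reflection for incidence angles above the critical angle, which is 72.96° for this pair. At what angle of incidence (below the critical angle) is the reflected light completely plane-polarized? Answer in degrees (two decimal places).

θ_B ≈ 43.71°

sin θ_c = n₂/n₁, so n₂/n₁ = sin 72.96° = 0.9561.
Brewster: tan θ_B = n₂/n₁ = 0.9561.
θ_B = arctan(0.9561) = 43.71°.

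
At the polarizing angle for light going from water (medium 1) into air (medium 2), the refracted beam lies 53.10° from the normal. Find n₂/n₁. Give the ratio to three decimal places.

θ_B + θ_t = 90°, so θ_B = 90° − 53.10° = 36.90°.
Then n₂/n₁ = tan θ_B = tan 36.90° = 0.751.

n₂/n₁ ≈ 0.751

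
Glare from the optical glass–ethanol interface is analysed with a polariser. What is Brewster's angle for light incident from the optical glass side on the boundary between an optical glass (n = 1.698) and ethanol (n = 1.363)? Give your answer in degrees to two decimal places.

θ_B ≈ 38.75°

Here n₂/n₁ = 1.363/1.698 = 0.8027, and Brewster's law gives tan θ_B = n₂/n₁.
θ_B = arctan(0.8027) = 38.75°.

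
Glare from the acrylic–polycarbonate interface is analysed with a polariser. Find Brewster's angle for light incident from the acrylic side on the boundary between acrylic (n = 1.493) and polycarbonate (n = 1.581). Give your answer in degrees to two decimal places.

At Brewster's angle the reflected and refracted rays are perpendicular, which with Snell's law gives tan θ_B = n₂/n₁.
Brewster's condition: tan θ_B = n₂/n₁ = 1.581/1.493 = 1.0589.
So θ_B = arctan 1.0589 = 46.64°.

θ_B ≈ 46.64°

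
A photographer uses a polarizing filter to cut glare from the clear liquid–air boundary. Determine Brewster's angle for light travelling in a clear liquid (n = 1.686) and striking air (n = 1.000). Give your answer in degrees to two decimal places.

The reflected p-component vanishes when tan θ_B = n₂/n₁.
tan θ_B = n₂/n₁ = 1.000/1.686 = 0.5931.
θ_B = arctan(0.5931) = 30.67°.

θ_B ≈ 30.67°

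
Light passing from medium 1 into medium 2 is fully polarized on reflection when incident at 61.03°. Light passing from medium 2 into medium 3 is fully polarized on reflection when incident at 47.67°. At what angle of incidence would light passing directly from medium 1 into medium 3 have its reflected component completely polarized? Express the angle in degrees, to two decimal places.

θ_B ≈ 63.24°

tan θ_B(1→2) = n₂/n₁ = tan 61.03° = 1.8063.
tan θ_B(2→3) = n₃/n₂ = tan 47.67° = 1.0978.
So n₃/n₁ = (n₂/n₁)(n₃/n₂) = 1.8063 × 1.0978 = 1.9830.
θ_B(1→3) = arctan(1.9830) = 63.24°.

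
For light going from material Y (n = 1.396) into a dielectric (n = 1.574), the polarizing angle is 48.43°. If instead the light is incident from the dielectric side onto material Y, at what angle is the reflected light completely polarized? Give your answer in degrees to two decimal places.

Reversing the direction swaps n₁ and n₂, so tan θ_B' = 1/tan θ_B and θ_B' = 90° − θ_B.
Hence θ_B' = 90° − 48.43° = 41.57°.

θ_B' ≈ 41.57°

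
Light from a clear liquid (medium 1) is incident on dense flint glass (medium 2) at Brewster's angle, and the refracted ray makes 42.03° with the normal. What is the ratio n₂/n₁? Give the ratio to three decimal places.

At Brewster incidence θ_B = 90° − θ_t = 90° − 42.03° = 47.97°.
Then n₂/n₁ = tan θ_B = tan 47.97° = 1.109.

n₂/n₁ ≈ 1.109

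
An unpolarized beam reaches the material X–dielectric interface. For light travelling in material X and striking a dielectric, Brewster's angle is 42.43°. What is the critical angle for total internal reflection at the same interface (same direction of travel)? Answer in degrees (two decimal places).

θ_c ≈ 66.08°

tan θ_B = n₂/n₁ = tan 42.43° = 0.9141.
Total internal reflection: sin θ_c = n₂/n₁ = 0.9141.
θ_c = arcsin(0.9141) = 66.08°.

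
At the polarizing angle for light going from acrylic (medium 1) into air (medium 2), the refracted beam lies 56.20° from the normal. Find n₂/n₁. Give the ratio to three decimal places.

n₂/n₁ ≈ 0.669

At Brewster incidence θ_B = 90° − θ_t = 90° − 56.20° = 33.80°.
Then n₂/n₁ = tan θ_B = tan 33.80° = 0.669.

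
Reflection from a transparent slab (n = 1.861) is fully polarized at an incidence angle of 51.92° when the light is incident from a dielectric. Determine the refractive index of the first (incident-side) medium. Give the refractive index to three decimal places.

n ≈ 1.458

Full polarization of the reflected beam means tan θ_B = n₂/n₁, where n₁ is the incident medium (a dielectric).
n₁ = n₂ / tan θ_B = 1.861 / tan 51.92° = 1.458.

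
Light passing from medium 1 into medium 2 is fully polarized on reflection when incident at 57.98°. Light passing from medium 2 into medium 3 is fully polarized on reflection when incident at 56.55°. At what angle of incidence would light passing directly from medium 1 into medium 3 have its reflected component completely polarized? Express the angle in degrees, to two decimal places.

θ_B ≈ 67.55°

tan θ_B(1→2) = n₂/n₁ = tan 57.98° = 1.5991.
tan θ_B(2→3) = n₃/n₂ = tan 56.55° = 1.5137.
So n₃/n₁ = (n₂/n₁)(n₃/n₂) = 1.5991 × 1.5137 = 2.4206.
θ_B(1→3) = arctan(2.4206) = 67.55°.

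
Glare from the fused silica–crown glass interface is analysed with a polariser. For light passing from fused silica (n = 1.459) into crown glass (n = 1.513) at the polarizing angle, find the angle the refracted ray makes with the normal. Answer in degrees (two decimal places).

θ_t ≈ 43.96°

θ_B = arctan(n₂/n₁) = arctan(1.513/1.459) = 46.04°.
The refracted ray is perpendicular to the reflected ray, so θ_t = 90° − θ_B = 43.96°.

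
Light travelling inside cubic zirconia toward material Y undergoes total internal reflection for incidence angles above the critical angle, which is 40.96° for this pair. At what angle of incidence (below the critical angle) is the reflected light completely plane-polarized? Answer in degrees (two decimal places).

θ_B ≈ 33.25°

At the critical angle sin θ_c = n₂/n₁, giving n₂/n₁ = sin 40.96° = 0.6555.
Then tan θ_B = n₂/n₁ = 0.6555, so θ_B = arctan 0.6555 = 33.25°.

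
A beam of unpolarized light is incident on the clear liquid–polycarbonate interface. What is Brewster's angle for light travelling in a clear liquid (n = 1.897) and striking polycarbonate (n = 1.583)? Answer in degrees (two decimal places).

tan θ_B = n₂/n₁ = 1.583/1.897 = 0.8345. Taking the arctangent, θ_B = 39.84°.

θ_B ≈ 39.84°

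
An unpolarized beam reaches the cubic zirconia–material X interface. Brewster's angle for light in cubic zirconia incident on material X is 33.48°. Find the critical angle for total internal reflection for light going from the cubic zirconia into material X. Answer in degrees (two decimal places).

θ_c ≈ 41.41°

tan θ_B = n₂/n₁ = tan 33.48° = 0.6614.
Total internal reflection: sin θ_c = n₂/n₁ = 0.6614.
θ_c = arcsin(0.6614) = 41.41°.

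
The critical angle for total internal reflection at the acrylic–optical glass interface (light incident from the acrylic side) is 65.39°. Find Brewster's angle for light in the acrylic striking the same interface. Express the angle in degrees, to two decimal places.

At the critical angle sin θ_c = n₂/n₁, giving n₂/n₁ = sin 65.39° = 0.9092.
Then tan θ_B = n₂/n₁ = 0.9092, so θ_B = arctan 0.9092 = 42.28°.

θ_B ≈ 42.28°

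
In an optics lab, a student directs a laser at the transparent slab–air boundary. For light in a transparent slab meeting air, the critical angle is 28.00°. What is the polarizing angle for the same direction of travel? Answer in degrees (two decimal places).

sin θ_c = n₂/n₁, so n₂/n₁ = sin 28.00° = 0.4695.
Brewster: tan θ_B = n₂/n₁ = 0.4695.
θ_B = arctan(0.4695) = 25.15°.

θ_B ≈ 25.15°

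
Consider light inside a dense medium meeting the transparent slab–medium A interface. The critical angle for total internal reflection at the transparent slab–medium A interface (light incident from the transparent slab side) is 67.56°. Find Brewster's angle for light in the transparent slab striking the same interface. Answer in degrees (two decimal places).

θ_B ≈ 42.75°

n₂/n₁ = sin θ_c = sin 67.56° = 0.9243.
tan θ_B equals the same ratio, so θ_B = arctan(0.9243) = 42.75°.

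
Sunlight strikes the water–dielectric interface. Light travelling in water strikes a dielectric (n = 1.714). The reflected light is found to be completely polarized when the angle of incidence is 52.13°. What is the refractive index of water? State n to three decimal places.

Full polarization of the reflected beam means tan θ_B = n₂/n₁, where n₁ is the incident medium (water).
n₁ = n₂ / tan θ_B = 1.714 / tan 52.13° = 1.333.

n ≈ 1.333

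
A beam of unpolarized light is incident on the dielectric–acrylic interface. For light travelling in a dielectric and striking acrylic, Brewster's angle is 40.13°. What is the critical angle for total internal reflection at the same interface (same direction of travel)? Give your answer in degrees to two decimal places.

n₂/n₁ = tan 40.13° = 0.8430; the critical angle satisfies sin θ_c = n₂/n₁.
θ_c = arcsin(0.8430) = 57.46°.

θ_c ≈ 57.46°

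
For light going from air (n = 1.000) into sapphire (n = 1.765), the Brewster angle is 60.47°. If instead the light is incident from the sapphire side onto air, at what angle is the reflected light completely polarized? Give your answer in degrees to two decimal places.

tan θ_B' = n₁/n₂ = 1/tan θ_B, so θ_B' = 90° − θ_B.
θ_B' = 90° − 60.47° = 29.53°.

θ_B' ≈ 29.53°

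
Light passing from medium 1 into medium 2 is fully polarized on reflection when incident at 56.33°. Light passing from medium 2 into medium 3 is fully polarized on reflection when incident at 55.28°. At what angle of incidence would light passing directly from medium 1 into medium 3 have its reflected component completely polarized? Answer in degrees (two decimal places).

Each Brewster angle gives a ratio: n₂/n₁ = tan 56.33° = 1.5011, n₃/n₂ = tan 55.28° = 1.4431.
So n₃/n₁ = (n₂/n₁)(n₃/n₂) = 1.5011 × 1.4431 = 2.1663.
θ_B(1→3) = arctan(2.1663) = 65.22°.

θ_B ≈ 65.22°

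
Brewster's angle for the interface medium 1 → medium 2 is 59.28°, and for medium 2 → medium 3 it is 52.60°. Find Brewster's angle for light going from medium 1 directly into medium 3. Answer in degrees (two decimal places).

θ_B ≈ 65.57°

tan θ_B(1→2) = n₂/n₁ = tan 59.28° = 1.6829.
tan θ_B(2→3) = n₃/n₂ = tan 52.60° = 1.3079.
n₃/n₁ = 2.2011. Then tan θ_B(1→3) = n₃/n₁, so θ_B(1→3) = arctan(2.2011) = 65.57°.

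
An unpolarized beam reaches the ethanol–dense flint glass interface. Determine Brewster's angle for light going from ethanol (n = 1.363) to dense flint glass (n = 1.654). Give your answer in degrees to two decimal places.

The reflected p-component vanishes when tan θ_B = n₂/n₁.
tan θ_B = n₂/n₁ = 1.654/1.363 = 1.2135. Taking the arctangent, θ_B = 50.51°.

θ_B ≈ 50.51°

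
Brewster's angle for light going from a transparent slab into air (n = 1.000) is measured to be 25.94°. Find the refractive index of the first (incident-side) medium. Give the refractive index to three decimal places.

n ≈ 2.056

At Brewster's angle, tan θ_B = n₂/n₁ with n₁ on the incident side (a transparent slab) and n₂ on the transmitted side (air).
n₁ = n₂ / tan θ_B = 1.000 / tan 25.94° = 2.056.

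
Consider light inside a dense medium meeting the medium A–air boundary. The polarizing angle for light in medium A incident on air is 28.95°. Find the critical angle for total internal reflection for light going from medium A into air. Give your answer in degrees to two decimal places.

θ_c ≈ 33.58°

n₂/n₁ = tan 28.95° = 0.5532; the critical angle satisfies sin θ_c = n₂/n₁.
θ_c = arcsin(0.5532) = 33.58°.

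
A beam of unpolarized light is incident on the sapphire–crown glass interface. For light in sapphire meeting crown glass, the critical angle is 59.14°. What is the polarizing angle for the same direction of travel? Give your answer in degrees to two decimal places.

At the critical angle sin θ_c = n₂/n₁, giving n₂/n₁ = sin 59.14° = 0.8584.
Then tan θ_B = n₂/n₁ = 0.8584, so θ_B = arctan 0.8584 = 40.64°.

θ_B ≈ 40.64°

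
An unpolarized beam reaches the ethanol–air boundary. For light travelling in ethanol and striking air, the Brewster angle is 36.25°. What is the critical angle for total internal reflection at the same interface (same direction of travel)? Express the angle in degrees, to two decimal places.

From Brewster, n₂/n₁ = tan θ_B = tan 36.25° = 0.7332.
Then sin θ_c = n₂/n₁ = 0.7332, so θ_c = arcsin 0.7332 = 47.16°.

θ_c ≈ 47.16°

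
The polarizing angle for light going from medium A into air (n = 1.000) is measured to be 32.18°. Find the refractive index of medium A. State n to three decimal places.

Full polarization of the reflected beam means tan θ_B = n₂/n₁, where n₁ is the incident medium (medium A).
n₁ = n₂ / tan θ_B = 1.000 / tan 32.18° = 1.589.

n ≈ 1.589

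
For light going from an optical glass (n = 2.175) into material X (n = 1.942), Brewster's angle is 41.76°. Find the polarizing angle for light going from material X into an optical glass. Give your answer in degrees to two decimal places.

θ_B' ≈ 48.24°

The two Brewster angles are complementary: θ_B' = 90° − θ_B = 90° − 41.76° = 48.24°.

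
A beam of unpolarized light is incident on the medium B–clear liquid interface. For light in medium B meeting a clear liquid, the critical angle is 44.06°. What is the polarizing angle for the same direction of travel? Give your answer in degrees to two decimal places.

sin θ_c = n₂/n₁, so n₂/n₁ = sin 44.06° = 0.6954.
Brewster: tan θ_B = n₂/n₁ = 0.6954.
θ_B = arctan(0.6954) = 34.82°.

θ_B ≈ 34.82°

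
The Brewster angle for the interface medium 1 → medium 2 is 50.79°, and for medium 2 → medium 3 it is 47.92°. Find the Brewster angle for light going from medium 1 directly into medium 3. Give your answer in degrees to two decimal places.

n₂/n₁ = tan 50.79° = 1.2257 and n₃/n₂ = tan 47.92° = 1.1075.
Multiplying, n₃/n₁ = 1.2257 × 1.1075 = 1.3574, and θ_B(1→3) = arctan 1.3574 = 53.62°.

θ_B ≈ 53.62°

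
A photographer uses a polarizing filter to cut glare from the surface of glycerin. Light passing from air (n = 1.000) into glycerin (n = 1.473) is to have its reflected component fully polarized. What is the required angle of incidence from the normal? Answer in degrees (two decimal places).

tan θ_B = n₂/n₁ = 1.473/1.000 = 1.4730.
θ_B = arctan(1.4730) = 55.83°.

θ_B ≈ 55.83°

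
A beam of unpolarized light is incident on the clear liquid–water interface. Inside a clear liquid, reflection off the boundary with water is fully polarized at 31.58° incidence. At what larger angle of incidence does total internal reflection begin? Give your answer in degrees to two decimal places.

θ_c ≈ 37.93°

tan θ_B = n₂/n₁ = tan 31.58° = 0.6147.
Total internal reflection: sin θ_c = n₂/n₁ = 0.6147.
θ_c = arcsin(0.6147) = 37.93°.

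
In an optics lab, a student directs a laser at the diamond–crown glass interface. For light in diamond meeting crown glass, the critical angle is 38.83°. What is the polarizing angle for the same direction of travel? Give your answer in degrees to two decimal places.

θ_B ≈ 32.09°

n₂/n₁ = sin θ_c = sin 38.83° = 0.6270.
tan θ_B equals the same ratio, so θ_B = arctan(0.6270) = 32.09°.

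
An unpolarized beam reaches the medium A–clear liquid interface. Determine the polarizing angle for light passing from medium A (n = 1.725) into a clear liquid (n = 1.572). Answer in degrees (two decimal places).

At Brewster's angle the reflected and refracted rays are perpendicular, which with Snell's law gives tan θ_B = n₂/n₁.
Here n₂/n₁ = 1.572/1.725 = 0.9113, and Brewster's law gives tan θ_B = n₂/n₁.
So θ_B = arctan 0.9113 = 42.34°.

θ_B ≈ 42.34°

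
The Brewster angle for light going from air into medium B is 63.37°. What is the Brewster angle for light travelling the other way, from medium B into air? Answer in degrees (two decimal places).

Reversing the direction swaps n₁ and n₂, so tan θ_B' = 1/tan θ_B and θ_B' = 90° − θ_B.
Hence θ_B' = 90° − 63.37° = 26.63°.

θ_B' ≈ 26.63°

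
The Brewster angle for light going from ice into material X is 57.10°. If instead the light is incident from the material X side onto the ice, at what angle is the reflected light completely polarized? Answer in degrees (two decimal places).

Reversing the direction swaps n₁ and n₂, so tan θ_B' = 1/tan θ_B and θ_B' = 90° − θ_B.
Hence θ_B' = 90° − 57.10° = 32.90°.

θ_B' ≈ 32.90°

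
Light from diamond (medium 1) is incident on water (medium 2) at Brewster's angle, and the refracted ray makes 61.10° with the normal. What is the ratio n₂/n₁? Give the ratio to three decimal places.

n₂/n₁ ≈ 0.552

θ_B + θ_t = 90°, so θ_B = 90° − 61.10° = 28.90°.
Then n₂/n₁ = tan θ_B = tan 28.90° = 0.552.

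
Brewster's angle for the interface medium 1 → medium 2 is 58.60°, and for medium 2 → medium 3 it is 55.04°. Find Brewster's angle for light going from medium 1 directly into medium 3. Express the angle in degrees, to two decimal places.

tan θ_B(1→2) = n₂/n₁ = tan 58.60° = 1.6383.
tan θ_B(2→3) = n₃/n₂ = tan 55.04° = 1.4303.
So n₃/n₁ = (n₂/n₁)(n₃/n₂) = 1.6383 × 1.4303 = 2.3432.
θ_B(1→3) = arctan(2.3432) = 66.89°.

θ_B ≈ 66.89°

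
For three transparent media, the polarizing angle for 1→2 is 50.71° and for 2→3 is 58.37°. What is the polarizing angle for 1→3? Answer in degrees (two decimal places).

θ_B ≈ 63.25°

n₂/n₁ = tan 50.71° = 1.2222 and n₃/n₂ = tan 58.37° = 1.6236.
n₃/n₁ = 1.9843. Then tan θ_B(1→3) = n₃/n₁, so θ_B(1→3) = arctan(1.9843) = 63.25°.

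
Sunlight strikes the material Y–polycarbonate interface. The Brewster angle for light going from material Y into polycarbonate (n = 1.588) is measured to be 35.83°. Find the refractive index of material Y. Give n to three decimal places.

Full polarization of the reflected beam means tan θ_B = n₂/n₁, where n₁ is the incident medium (material Y).
n₁ = n₂ / tan θ_B = 1.588 / tan 35.83° = 2.199.

n ≈ 2.199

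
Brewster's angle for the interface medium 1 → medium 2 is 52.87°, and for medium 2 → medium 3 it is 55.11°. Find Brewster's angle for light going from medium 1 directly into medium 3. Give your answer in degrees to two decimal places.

θ_B ≈ 62.17°

tan θ_B(1→2) = n₂/n₁ = tan 52.87° = 1.3208.
tan θ_B(2→3) = n₃/n₂ = tan 55.11° = 1.4340.
So n₃/n₁ = (n₂/n₁)(n₃/n₂) = 1.3208 × 1.4340 = 1.8940.
θ_B(1→3) = arctan(1.8940) = 62.17°.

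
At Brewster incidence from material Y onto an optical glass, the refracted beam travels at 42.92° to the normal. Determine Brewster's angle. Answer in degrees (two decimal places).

θ_B ≈ 47.08°

At Brewster's angle the reflected and refracted rays are perpendicular, so θ_B + θ_t = 90°.
So θ_B = 90° − θ_t = 90° − 42.92° = 47.08°.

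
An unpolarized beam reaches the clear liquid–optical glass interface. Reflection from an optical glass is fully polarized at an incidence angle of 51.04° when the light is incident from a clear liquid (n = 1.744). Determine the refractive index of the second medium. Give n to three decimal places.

Full polarization of the reflected beam means tan θ_B = n₂/n₁, where n₁ is the incident medium (a clear liquid).
n₂ = n₁ tan θ_B = 1.744 × tan 51.04° = 2.157.

n ≈ 2.157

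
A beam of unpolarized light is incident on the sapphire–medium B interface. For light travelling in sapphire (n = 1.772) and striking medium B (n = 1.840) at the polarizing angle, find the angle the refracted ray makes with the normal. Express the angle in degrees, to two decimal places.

θ_t ≈ 43.92°

First find Brewster's angle: tan θ_B = 1.840/1.772 = 1.0384, giving θ_B = 46.08°.
The refracted ray is perpendicular to the reflected ray, so θ_t = 90° − θ_B = 43.92°.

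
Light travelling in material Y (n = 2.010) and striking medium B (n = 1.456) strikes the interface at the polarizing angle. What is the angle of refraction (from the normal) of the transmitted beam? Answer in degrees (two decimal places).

θ_B = arctan(n₂/n₁) = arctan(1.456/2.010) = 35.92°.
Since θ_B + θ_t = 90° at Brewster incidence, θ_t = 90° − 35.92° = 54.08°.

θ_t ≈ 54.08°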